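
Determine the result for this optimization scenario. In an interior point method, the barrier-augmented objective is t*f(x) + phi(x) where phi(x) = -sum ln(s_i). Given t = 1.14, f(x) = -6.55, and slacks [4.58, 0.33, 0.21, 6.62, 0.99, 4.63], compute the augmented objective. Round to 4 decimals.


Step 1: Compute log-barrier.
ln values: [1.5217, -1.1087, -1.5606, 1.8901, -0.0101, 1.5326]
phi = -(1.5217 - 1.1087 - 1.5606 + 1.8901 - 0.0101 + 1.5326) = -2.265
Step 2: Compute augmented objective.
t*f(x) = 1.14*-6.55 = -7.467
Total = -7.467 - 2.265 = -9.732


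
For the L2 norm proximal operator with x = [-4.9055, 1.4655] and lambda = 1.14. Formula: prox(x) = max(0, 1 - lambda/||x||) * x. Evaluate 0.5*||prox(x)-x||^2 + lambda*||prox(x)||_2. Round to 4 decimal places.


Step 1: Compute ||x||.
||x|| = 5.1197
Step 2: Compute scaling factor.
scale = max(0, 1 - 1.14/5.1197) = 0.7773
Step 3: prox(x) = [-3.8132, 1.1392]
||prox(x)|| = 3.9797
Step 4: Proximal objective.
0.5*||prox-x||^2 = 0.6498
lambda*||prox|| = 4.5369
Total = 5.1867


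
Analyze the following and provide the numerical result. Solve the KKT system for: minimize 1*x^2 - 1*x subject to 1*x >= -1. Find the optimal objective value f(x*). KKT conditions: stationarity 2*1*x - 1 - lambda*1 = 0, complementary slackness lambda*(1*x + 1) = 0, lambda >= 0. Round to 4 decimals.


Step 1: Try lambda = 0 (constraint inactive).
Stationarity: 2*1*x - 1 = 0
x* = 1/(2*1) = 0.5
Check constraint: 1*0.5 = 0.5 >= -1 -- satisfied.
Step 2: Compute optimal value.
f(x*) = 1*0.5^2 - 1*0.5 = -0.25


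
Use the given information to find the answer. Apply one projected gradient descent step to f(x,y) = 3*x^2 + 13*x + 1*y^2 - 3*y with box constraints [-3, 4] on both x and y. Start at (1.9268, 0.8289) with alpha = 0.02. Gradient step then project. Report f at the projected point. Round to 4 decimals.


Step 1: Compute gradient at (1.9268, 0.8289).
grad_x = 2*3*1.9268 + 13 = 24.5608
grad_y = 2*1*0.8289 - 3 = -1.3422
Step 2: Gradient step.
x_raw = 1.9268 - 0.02*24.5608 = 1.4356
y_raw = 0.8289 - 0.02*-1.3422 = 0.8557
Step 3: Project onto [-3, 4].
x_proj = clip(1.4356) = 1.4356
y_proj = clip(0.8557) = 0.8557
Step 4: Evaluate f.
f(1.4356, 0.8557) = 23.0104


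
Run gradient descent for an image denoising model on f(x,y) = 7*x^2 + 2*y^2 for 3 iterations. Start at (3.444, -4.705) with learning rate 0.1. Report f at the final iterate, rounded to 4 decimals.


Gradient descent on f(x,y) = 7*x^2 + 2*y^2.
Starting point: (3.444, -4.705), alpha = 0.1
Step 1: grad_x = 2*7*3.444 = 48.216, grad_y = 2*2*-4.705 = -18.82
  x_1 = 3.444 - 0.1*48.216 = -1.3776
  y_1 = -4.705 - 0.1*-18.82 = -2.823
Step 2: grad_x = 2*7*-1.3776 = -19.2864, grad_y = 2*2*-2.823 = -11.292
  x_2 = -1.3776 - 0.1*-19.2864 = 0.551
  y_2 = -2.823 - 0.1*-11.292 = -1.6938
Step 3: grad_x = 2*7*0.551 = 7.7146, grad_y = 2*2*-1.6938 = -6.7752
  x_3 = 0.551 - 0.1*7.7146 = -0.2204
  y_3 = -1.6938 - 0.1*-6.7752 = -1.0163
f(-0.2204, -1.0163) = 7*(-0.2204)^2 + 2*(-1.0163)^2 = 2.4057


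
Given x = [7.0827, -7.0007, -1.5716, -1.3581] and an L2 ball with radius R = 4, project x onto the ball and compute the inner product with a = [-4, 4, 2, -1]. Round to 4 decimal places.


Step 1: Compute ||x|| (intermediates to 6 decimals).
||x|| = sqrt(7.0827^2 + (-7.0007)^2 + (-1.5716)^2 + (-1.3581)^2) = 10.172945
Step 2: Project.
Since ||x|| > R, scale = R/||x|| = 4/10.172945 = 0.3932, proj(x) = scale * x
proj(x) = [2.784918, -2.752675, -0.617953, -0.534005]
Step 3: Dot product.
a^T * proj(x) = -4*2.784918 + 4*(-2.752675) + 2*(-0.617953) - 1*(-0.534005) = -22.8523


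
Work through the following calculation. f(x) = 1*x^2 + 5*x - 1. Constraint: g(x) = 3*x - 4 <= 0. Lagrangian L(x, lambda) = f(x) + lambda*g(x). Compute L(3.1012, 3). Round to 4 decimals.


Step 1: Evaluate f(x).
f(3.1012) = 1*3.1012^2 + 5*3.1012 - 1 = 24.1234
Step 2: Evaluate g(x).
g(3.1012) = 3*3.1012 - 4 = 5.3036
Step 3: Compute Lagrangian.
L = 24.1234 + 3*5.3036 = 40.0342


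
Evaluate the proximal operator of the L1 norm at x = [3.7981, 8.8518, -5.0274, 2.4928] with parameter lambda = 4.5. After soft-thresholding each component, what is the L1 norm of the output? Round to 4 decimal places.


Soft-thresholding with lambda = 4.5:
prox(3.7981) = sign(3.7981)*max(|3.7981| - 4.5, 0) = 0.0
prox(8.8518) = sign(8.8518)*max(|8.8518| - 4.5, 0) = 4.3518
prox(-5.0274) = sign(-5.0274)*max(|-5.0274| - 4.5, 0) = -0.5274
prox(2.4928) = sign(2.4928)*max(|2.4928| - 4.5, 0) = 0.0
prox(x) = [0.0, 4.3518, -0.5274, 0.0]
||prox(x)||_1 = 0.0 + 4.3518 + 0.5274 + 0.0 = 4.8792


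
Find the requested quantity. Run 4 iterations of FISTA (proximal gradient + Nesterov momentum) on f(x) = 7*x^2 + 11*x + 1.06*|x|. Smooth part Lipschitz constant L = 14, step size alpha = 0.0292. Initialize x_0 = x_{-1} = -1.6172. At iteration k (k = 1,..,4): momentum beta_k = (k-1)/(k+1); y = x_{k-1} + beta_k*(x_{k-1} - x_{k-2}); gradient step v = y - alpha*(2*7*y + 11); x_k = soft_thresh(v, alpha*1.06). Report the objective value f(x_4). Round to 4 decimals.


FISTA on f(x) = 7*x^2 + 11*x + 1.06*|x|
L = 14, alpha = 0.0292
Iteration 1: beta = 0.0, y = -1.6172 + 0.0*(-1.6172 + 1.6172) = -1.6172
  grad(y) = -11.6408, v = y - alpha*grad = -1.2773
  prox(v) = soft_thresh(-1.2773, 0.031) = -1.2463
Iteration 2: beta = 0.3333, y = -1.2463 + 0.3333*(-1.2463 + 1.6172) = -1.1227
  grad(y) = -4.718, v = y - alpha*grad = -0.9849
  prox(v) = soft_thresh(-0.9849, 0.031) = -0.954
Iteration 3: beta = 0.5, y = -0.954 + 0.5*(-0.954 + 1.2463) = -0.8078
  grad(y) = -0.3096, v = y - alpha*grad = -0.7988
  prox(v) = soft_thresh(-0.7988, 0.031) = -0.7678
Iteration 4: beta = 0.6, y = -0.7678 + 0.6*(-0.7678 + 0.954) = -0.6561
  grad(y) = 1.8141, v = y - alpha*grad = -0.7091
  prox(v) = soft_thresh(-0.7091, 0.031) = -0.6782
f(x_4) = 7*(-0.6782)^2 + 11*(-0.6782) + 1.06*|-0.6782| = -3.5216


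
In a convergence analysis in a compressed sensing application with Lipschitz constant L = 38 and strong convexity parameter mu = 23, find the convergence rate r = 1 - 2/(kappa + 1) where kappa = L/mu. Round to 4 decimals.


Step 1: Compute the condition number.
kappa = L/mu = 38/23 = 1.6522
Step 2: Compute the convergence rate.
r = 1 - 2/(kappa + 1) = 1 - 2*mu/(L + mu) = (L - mu)/(L + mu) = 15/61 = 0.2459


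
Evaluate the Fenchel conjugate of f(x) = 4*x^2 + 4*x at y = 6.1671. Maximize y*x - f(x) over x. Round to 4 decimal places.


f*(y) = sup_x {y*x - a*x^2 - b*x} = sup_x {(y-b)*x - a*x^2}
FOC: (y - b) - 2a*x = 0 => x* = (y - b)/(2a)
x* = (6.1671 - 4)/(2*4) = 0.2709
f*(6.1671) = (y-b)^2/(4a) = (6.1671 - 4)^2/(4*4)
= 4.6963/16 = 0.2935


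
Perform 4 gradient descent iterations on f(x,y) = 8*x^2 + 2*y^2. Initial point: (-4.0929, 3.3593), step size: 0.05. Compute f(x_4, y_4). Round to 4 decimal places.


Gradient descent on f(x,y) = 8*x^2 + 2*y^2.
Starting point: (-4.0929, 3.3593), alpha = 0.05
Step 1: grad_x = 2*8*-4.0929 = -65.4864, grad_y = 2*2*3.3593 = 13.4372
  x_1 = -4.0929 - 0.05*-65.4864 = -0.8186
  y_1 = 3.3593 - 0.05*13.4372 = 2.6874
Step 2: grad_x = 2*8*-0.8186 = -13.0973, grad_y = 2*2*2.6874 = 10.7498
  x_2 = -0.8186 - 0.05*-13.0973 = -0.1637
  y_2 = 2.6874 - 0.05*10.7498 = 2.15
Step 3: grad_x = 2*8*-0.1637 = -2.6195, grad_y = 2*2*2.15 = 8.5998
  x_3 = -0.1637 - 0.05*-2.6195 = -0.0327
  y_3 = 2.15 - 0.05*8.5998 = 1.72
Step 4: grad_x = 2*8*-0.0327 = -0.5239, grad_y = 2*2*1.72 = 6.8798
  x_4 = -0.0327 - 0.05*-0.5239 = -0.0065
  y_4 = 1.72 - 0.05*6.8798 = 1.376
f(-0.0065, 1.376) = 8*(-0.0065)^2 + 2*1.376^2 = 3.7869


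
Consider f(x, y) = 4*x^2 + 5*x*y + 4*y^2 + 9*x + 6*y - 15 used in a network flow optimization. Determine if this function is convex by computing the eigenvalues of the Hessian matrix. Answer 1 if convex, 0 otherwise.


The Hessian of f(x,y) = 4*x^2 + 5*x*y + 4*y^2 + 9*x + 6*y - 15 is:
H = [[8, 5], [5, 8]]
Trace = 8 + 8 = 16
Determinant = 8*8 - (5)^2 = 39
Discriminant = (16)^2 - 4*39 = 100.0
Eigenvalues: lambda_1 = 3.0, lambda_2 = 13.0
The function is convex.

1


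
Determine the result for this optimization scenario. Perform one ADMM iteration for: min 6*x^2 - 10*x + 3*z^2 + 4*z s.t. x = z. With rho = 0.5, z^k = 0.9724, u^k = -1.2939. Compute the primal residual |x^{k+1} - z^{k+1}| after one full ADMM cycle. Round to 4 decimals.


ADMM iteration with rho = 0.5, z^k = 0.9724, u^k = -1.2939
Step 1: x-update.
Minimize 6*x^2 - 10*x + (0.5/2)*(x - 0.9724 - 1.2939)^2
FOC: (2*6 + 0.5)*x = 10 + 0.5*(0.9724 + 1.2939)
x^{k+1} = 0.8907
Step 2: z-update.
Minimize 3*z^2 + 4*z + (0.5/2)*(0.8907 - z - 1.2939)^2
FOC: (2*3 + 0.5)*z = -4 + 0.5*(0.8907 - 1.2939)
z^{k+1} = -0.6464
Step 3: u-update.
u^{k+1} = -1.2939 + 0.8907 + 0.6464 = 0.2432
Step 4: Primal residual = |0.8907 + 0.6464| = 1.5371


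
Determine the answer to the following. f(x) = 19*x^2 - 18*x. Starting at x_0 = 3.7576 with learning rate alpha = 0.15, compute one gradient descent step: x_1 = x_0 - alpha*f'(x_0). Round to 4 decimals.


We compute the gradient at x_0 and apply the update.
f'(x) = 38*x - 18
f'(3.7576) = 38*3.7576 - 18 = 124.7888
x_1 = 3.7576 - 0.15*124.7888 = -14.9607


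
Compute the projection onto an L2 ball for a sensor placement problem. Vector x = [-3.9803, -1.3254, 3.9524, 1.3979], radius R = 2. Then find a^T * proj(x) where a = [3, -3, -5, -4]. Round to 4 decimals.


Step 1: Compute ||x|| (intermediates to 6 decimals).
||x|| = sqrt((-3.9803)^2 + (-1.3254)^2 + 3.9524^2 + 1.3979^2) = 5.930857
Step 2: Project.
Since ||x|| > R, scale = R/||x|| = 2/5.930857 = 0.337219, proj(x) = scale * x
proj(x) = [-1.342233, -0.44695, 1.332824, 0.471398]
Step 3: Dot product.
a^T * proj(x) = 3*(-1.342233) - 3*(-0.44695) - 5*1.332824 - 4*0.471398 = -11.2356


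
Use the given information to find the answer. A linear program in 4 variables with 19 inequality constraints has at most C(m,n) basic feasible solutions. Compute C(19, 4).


Each vertex corresponds to some choice of n active constraints out of m, so the number of vertices is at most C(m, n) = m! / (n!(m-n)!).
m = 19, n = 4
Numerator: 19 * 18 * 17 * 16
Denominator: 4! = 24
C(19, 4) = 3876


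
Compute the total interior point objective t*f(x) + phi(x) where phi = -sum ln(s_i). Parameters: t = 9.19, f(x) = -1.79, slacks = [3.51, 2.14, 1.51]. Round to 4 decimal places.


Step 1: Compute log-barrier.
ln values: [1.2556, 0.7608, 0.4121]
phi = -(1.2556 + 0.7608 + 0.4121) = -2.4285
Step 2: Compute augmented objective.
t*f(x) = 9.19*-1.79 = -16.4501
Total = -16.4501 - 2.4285 = -18.8786


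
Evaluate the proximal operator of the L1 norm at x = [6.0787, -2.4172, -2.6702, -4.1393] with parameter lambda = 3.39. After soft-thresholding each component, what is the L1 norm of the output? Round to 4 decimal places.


Soft-thresholding with lambda = 3.39:
prox(6.0787) = sign(6.0787)*max(|6.0787| - 3.39, 0) = 2.6887
prox(-2.4172) = sign(-2.4172)*max(|-2.4172| - 3.39, 0) = 0.0
prox(-2.6702) = sign(-2.6702)*max(|-2.6702| - 3.39, 0) = 0.0
prox(-4.1393) = sign(-4.1393)*max(|-4.1393| - 3.39, 0) = -0.7493
prox(x) = [2.6887, 0.0, 0.0, -0.7493]
||prox(x)||_1 = 2.6887 + 0.0 + 0.0 + 0.7493 = 3.438


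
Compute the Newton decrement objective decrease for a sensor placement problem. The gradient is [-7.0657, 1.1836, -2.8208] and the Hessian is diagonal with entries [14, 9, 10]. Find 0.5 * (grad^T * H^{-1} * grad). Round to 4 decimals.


Step 1: H is diagonal, so H^(-1) * g = [-0.5047, 0.1315, -0.2821].
Step 2: g^T H^(-1) g = sum_i g_i^2 / H_ii
  = (-7.0657)^2/14 + (1.1836)^2/9 + (-2.8208)^2/10
  = 3.566 + 0.1557 + 0.7957 = 4.5174
Step 3: Objective decrease = 0.5 * g^T H^(-1) g = 2.2587


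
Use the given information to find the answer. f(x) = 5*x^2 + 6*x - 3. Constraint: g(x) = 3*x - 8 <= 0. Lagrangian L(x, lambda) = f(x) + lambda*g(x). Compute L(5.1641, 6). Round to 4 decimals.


Step 1: Evaluate f(x).
f(5.1641) = 5*5.1641^2 + 6*5.1641 - 3 = 161.3242
Step 2: Evaluate g(x).
g(5.1641) = 3*5.1641 - 8 = 7.4923
Step 3: Compute Lagrangian.
L = 161.3242 + 6*7.4923 = 206.278


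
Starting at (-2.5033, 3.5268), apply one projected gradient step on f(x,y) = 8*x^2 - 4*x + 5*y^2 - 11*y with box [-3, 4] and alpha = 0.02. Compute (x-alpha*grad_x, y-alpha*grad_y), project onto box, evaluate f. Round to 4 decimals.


Step 1: Compute gradient at (-2.5033, 3.5268).
grad_x = 2*8*-2.5033 - 4 = -44.0528
grad_y = 2*5*3.5268 - 11 = 24.268
Step 2: Gradient step.
x_raw = -2.5033 - 0.02*-44.0528 = -1.6222
y_raw = 3.5268 - 0.02*24.268 = 3.0414
Step 3: Project onto [-3, 4].
x_proj = clip(-1.6222) = -1.6222
y_proj = clip(3.0414) = 3.0414
Step 4: Evaluate f.
f(-1.6222, 3.0414) = 40.3383


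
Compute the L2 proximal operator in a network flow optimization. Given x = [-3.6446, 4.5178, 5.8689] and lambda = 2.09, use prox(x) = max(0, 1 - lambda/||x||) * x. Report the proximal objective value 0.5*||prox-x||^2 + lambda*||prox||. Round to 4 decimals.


Step 1: Compute ||x||.
||x|| = 8.2546
Step 2: Compute scaling factor.
scale = max(0, 1 - 2.09/8.2546) = 0.7468
Step 3: prox(x) = [-2.7218, 3.3739, 4.3829]
||prox(x)|| = 6.1646
Step 4: Proximal objective.
0.5*||prox-x||^2 = 2.1841
lambda*||prox|| = 12.884
Total = 15.068


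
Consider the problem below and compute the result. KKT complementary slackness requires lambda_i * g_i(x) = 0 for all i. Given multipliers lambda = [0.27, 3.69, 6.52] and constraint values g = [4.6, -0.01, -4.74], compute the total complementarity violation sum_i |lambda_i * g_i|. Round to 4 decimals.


KKT complementary slackness check:
lambda_1 * g_1 = 0.27 * 4.6 = 1.242
lambda_2 * g_2 = 3.69 * -0.01 = -0.0369
lambda_3 * g_3 = 6.52 * -4.74 = -30.9048
Total violation = 1.242 + 0.0369 + 30.9048 = 32.1837


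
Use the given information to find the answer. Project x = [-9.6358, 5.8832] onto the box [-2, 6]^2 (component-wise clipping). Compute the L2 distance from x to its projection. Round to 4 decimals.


Project each component onto [-2, 6].
clip(-9.6358) = -2.0, clip(5.8832) = 5.8832
Projection = [-2.0, 5.8832]
Squared diffs: [58.3054, 0.0]
Distance = sqrt(58.3054) = 7.6358


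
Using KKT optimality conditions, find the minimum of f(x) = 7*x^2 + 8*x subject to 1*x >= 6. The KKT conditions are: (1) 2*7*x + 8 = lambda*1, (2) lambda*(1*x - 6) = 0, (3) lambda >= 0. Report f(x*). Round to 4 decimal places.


Step 1: Try lambda = 0 (constraint inactive).
x_unc = -8/(2*7) = -0.5714
Check: 1*-0.5714 = -0.5714 < 6 -- violated!
Step 2: Constraint must be active: 1*x = 6
x* = 6/1 = 6.0
lambda = (2*7*6.0 + 8)/1 = 92.0
Step 3: Compute optimal value.
f(x*) = 7*6.0^2 + 8*6.0 = 300.0


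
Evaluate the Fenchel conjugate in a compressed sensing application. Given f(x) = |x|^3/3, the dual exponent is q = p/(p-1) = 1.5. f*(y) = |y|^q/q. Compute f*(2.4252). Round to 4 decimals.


The conjugate exponent q satisfies 1/p + 1/q = 1.
p = 3, so q = 3/(3 - 1) = 1.5
|y|^q = 2.4252^1.5 = 3.7768
f*(2.4252) = 3.7768 / 1.5 = 2.5179


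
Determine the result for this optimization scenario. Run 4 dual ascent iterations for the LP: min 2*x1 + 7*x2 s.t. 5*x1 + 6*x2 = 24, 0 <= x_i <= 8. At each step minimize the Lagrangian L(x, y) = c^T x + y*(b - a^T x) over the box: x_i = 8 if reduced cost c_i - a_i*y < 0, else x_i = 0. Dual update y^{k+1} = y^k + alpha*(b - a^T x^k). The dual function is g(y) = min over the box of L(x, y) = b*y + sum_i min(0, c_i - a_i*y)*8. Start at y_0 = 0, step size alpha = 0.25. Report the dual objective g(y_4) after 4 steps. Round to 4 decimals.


Dual ascent for LP: min 2*x1 + 7*x2, 5*x1 + 6*x2 = 24, 0 <= x_i <= 8
Step 1: y^k = 0.0, reduced costs: (2.0, 7.0)
  x^k = (0.0, 0.0), subgradient = b - a^T x = 24.0
  y^{k+1} = 0.0 + 0.25*24.0 = 6.0
Step 2: y^k = 6.0, reduced costs: (-28.0, -29.0)
  x^k = (8.0, 8.0), subgradient = b - a^T x = -64.0
  y^{k+1} = 6.0 + 0.25*-64.0 = -10.0
Step 3: y^k = -10.0, reduced costs: (52.0, 67.0)
  x^k = (0.0, 0.0), subgradient = b - a^T x = 24.0
  y^{k+1} = -10.0 + 0.25*24.0 = -4.0
Step 4: y^k = -4.0, reduced costs: (22.0, 31.0)
  x^k = (0.0, 0.0), subgradient = b - a^T x = 24.0
  y^{k+1} = -4.0 + 0.25*24.0 = 2.0
Dual objective at y_4 = 2.0: reduced costs (-8.0, -5.0), box minimizer x = (8.0, 8.0)
g(y_4) = b*y + (c1 - a1*y)*x1 + (c2 - a2*y)*x2 = 24*2.0 + (-8.0)*8.0 + (-5.0)*8.0 = 48.0 - 64.0 - 40.0 = -56.0


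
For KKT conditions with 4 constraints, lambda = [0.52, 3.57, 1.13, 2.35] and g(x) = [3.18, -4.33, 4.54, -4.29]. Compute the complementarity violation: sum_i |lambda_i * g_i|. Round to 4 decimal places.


KKT complementary slackness check:
lambda_1 * g_1 = 0.52 * 3.18 = 1.6536
lambda_2 * g_2 = 3.57 * -4.33 = -15.4581
lambda_3 * g_3 = 1.13 * 4.54 = 5.1302
lambda_4 * g_4 = 2.35 * -4.29 = -10.0815
Total violation = 1.6536 + 15.4581 + 5.1302 + 10.0815 = 32.3234


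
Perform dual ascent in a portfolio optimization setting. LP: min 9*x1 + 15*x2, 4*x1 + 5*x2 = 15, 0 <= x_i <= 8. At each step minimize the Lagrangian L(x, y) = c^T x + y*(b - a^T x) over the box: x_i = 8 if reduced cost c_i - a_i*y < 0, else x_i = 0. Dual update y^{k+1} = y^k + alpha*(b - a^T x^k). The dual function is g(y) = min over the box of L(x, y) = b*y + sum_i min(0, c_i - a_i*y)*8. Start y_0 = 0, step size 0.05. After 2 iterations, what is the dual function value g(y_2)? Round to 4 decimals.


Dual ascent for LP: min 9*x1 + 15*x2, 4*x1 + 5*x2 = 15, 0 <= x_i <= 8
Step 1: y^k = 0.0, reduced costs: (9.0, 15.0)
  x^k = (0.0, 0.0), subgradient = b - a^T x = 15.0
  y^{k+1} = 0.0 + 0.05*15.0 = 0.75
Step 2: y^k = 0.75, reduced costs: (6.0, 11.25)
  x^k = (0.0, 0.0), subgradient = b - a^T x = 15.0
  y^{k+1} = 0.75 + 0.05*15.0 = 1.5
Dual objective at y_2 = 1.5: reduced costs (3.0, 7.5), box minimizer x = (0.0, 0.0)
g(y_2) = b*y + (c1 - a1*y)*x1 + (c2 - a2*y)*x2 = 15*1.5 + 3.0*0.0 + 7.5*0.0 = 22.5 + 0.0 + 0.0 = 22.5


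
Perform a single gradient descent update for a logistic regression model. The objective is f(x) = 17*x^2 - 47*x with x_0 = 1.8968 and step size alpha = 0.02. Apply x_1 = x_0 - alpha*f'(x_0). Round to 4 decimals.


We compute the gradient at x_0 and apply the update.
f'(x) = 34*x - 47
f'(1.8968) = 34*1.8968 - 47 = 17.4912
x_1 = 1.8968 - 0.02*17.4912 = 1.547


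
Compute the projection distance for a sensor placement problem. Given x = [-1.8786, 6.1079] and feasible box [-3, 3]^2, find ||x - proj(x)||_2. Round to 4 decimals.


Project each component onto [-3, 3].
clip(-1.8786) = -1.8786, clip(6.1079) = 3.0
Projection = [-1.8786, 3.0]
Squared diffs: [0.0, 9.659]
Distance = sqrt(9.659) = 3.1079


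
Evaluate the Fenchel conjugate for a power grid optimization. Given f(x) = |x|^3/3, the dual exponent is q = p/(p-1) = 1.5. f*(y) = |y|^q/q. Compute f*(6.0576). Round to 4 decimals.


The conjugate exponent q satisfies 1/p + 1/q = 1.
p = 3, so q = 3/(3 - 1) = 1.5
|y|^q = 6.0576^1.5 = 14.9091
f*(6.0576) = 14.9091 / 1.5 = 9.9394


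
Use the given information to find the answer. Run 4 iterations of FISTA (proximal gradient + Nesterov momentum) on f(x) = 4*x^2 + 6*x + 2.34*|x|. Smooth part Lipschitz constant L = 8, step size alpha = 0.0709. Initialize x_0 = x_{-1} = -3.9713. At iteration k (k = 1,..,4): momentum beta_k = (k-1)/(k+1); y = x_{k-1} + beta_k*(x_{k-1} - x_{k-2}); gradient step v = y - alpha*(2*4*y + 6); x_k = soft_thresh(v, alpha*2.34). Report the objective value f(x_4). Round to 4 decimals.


FISTA on f(x) = 4*x^2 + 6*x + 2.34*|x|
L = 8, alpha = 0.0709
Iteration 1: beta = 0.0, y = -3.9713 + 0.0*(-3.9713 + 3.9713) = -3.9713
  grad(y) = -25.7704, v = y - alpha*grad = -2.1442
  prox(v) = soft_thresh(-2.1442, 0.1659) = -1.9783
Iteration 2: beta = 0.3333, y = -1.9783 + 0.3333*(-1.9783 + 3.9713) = -1.3139
  grad(y) = -4.5114, v = y - alpha*grad = -0.9941
  prox(v) = soft_thresh(-0.9941, 0.1659) = -0.8282
Iteration 3: beta = 0.5, y = -0.8282 + 0.5*(-0.8282 + 1.9783) = -0.2531
  grad(y) = 3.9751, v = y - alpha*grad = -0.5349
  prox(v) = soft_thresh(-0.5349, 0.1659) = -0.369
Iteration 4: beta = 0.6, y = -0.369 + 0.6*(-0.369 + 0.8282) = -0.0936
  grad(y) = 5.2515, v = y - alpha*grad = -0.4659
  prox(v) = soft_thresh(-0.4659, 0.1659) = -0.3
f(x_4) = 4*(-0.3)^2 + 6*(-0.3) + 2.34*|-0.3| = -0.738


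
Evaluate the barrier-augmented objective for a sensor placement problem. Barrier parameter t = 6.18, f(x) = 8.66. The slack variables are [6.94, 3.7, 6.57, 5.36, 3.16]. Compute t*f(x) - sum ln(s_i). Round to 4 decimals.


Step 1: Compute log-barrier.
ln values: [1.9373, 1.3083, 1.8825, 1.679, 1.1506]
phi = -(1.9373 + 1.3083 + 1.8825 + 1.679 + 1.1506) = -7.9577
Step 2: Compute augmented objective.
t*f(x) = 6.18*8.66 = 53.5188
Total = 53.5188 - 7.9577 = 45.5611


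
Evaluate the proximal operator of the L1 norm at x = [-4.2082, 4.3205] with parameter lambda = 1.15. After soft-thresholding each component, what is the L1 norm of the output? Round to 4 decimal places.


Soft-thresholding with lambda = 1.15:
prox(-4.2082) = sign(-4.2082)*max(|-4.2082| - 1.15, 0) = -3.0582
prox(4.3205) = sign(4.3205)*max(|4.3205| - 1.15, 0) = 3.1705
prox(x) = [-3.0582, 3.1705]
||prox(x)||_1 = 3.0582 + 3.1705 = 6.2287


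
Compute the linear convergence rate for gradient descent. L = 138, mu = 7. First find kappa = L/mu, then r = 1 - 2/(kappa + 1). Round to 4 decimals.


Step 1: Compute the condition number.
kappa = L/mu = 138/7 = 19.7143
Step 2: Compute the convergence rate.
r = 1 - 2/(kappa + 1) = 1 - 2*mu/(L + mu) = (L - mu)/(L + mu) = 131/145 = 0.9034


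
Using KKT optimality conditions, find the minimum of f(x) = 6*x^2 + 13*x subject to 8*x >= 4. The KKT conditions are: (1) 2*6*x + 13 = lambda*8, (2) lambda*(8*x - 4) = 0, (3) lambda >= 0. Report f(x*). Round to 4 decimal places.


Step 1: Try lambda = 0 (constraint inactive).
x_unc = -13/(2*6) = -1.0833
Check: 8*-1.0833 = -8.6664 < 4 -- violated!
Step 2: Constraint must be active: 8*x = 4
x* = 4/8 = 0.5
lambda = (2*6*0.5 + 13)/8 = 2.375
Step 3: Compute optimal value.
f(x*) = 6*0.5^2 + 13*0.5 = 8.0


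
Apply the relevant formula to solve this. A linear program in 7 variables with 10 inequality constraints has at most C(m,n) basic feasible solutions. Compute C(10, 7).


Each vertex corresponds to some choice of n active constraints out of m, so the number of vertices is at most C(m, n) = m! / (n!(m-n)!).
m = 10, n = 7
Numerator: 10 * 9 * 8 * 7 * 6 * 5 * 4
Denominator: 7! = 5040
C(10, 7) = 120


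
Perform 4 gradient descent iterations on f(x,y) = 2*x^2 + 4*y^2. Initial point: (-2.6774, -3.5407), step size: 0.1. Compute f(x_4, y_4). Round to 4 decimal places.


Gradient descent on f(x,y) = 2*x^2 + 4*y^2.
Starting point: (-2.6774, -3.5407), alpha = 0.1
Step 1: grad_x = 2*2*-2.6774 = -10.7096, grad_y = 2*4*-3.5407 = -28.3256
  x_1 = -2.6774 - 0.1*-10.7096 = -1.6064
  y_1 = -3.5407 - 0.1*-28.3256 = -0.7081
Step 2: grad_x = 2*2*-1.6064 = -6.4258, grad_y = 2*4*-0.7081 = -5.6651
  x_2 = -1.6064 - 0.1*-6.4258 = -0.9639
  y_2 = -0.7081 - 0.1*-5.6651 = -0.1416
Step 3: grad_x = 2*2*-0.9639 = -3.8555, grad_y = 2*4*-0.1416 = -1.133
  x_3 = -0.9639 - 0.1*-3.8555 = -0.5783
  y_3 = -0.1416 - 0.1*-1.133 = -0.0283
Step 4: grad_x = 2*2*-0.5783 = -2.3133, grad_y = 2*4*-0.0283 = -0.2266
  x_4 = -0.5783 - 0.1*-2.3133 = -0.347
  y_4 = -0.0283 - 0.1*-0.2266 = -0.0057
f(-0.347, -0.0057) = 2*(-0.347)^2 + 4*(-0.0057)^2 = 0.2409


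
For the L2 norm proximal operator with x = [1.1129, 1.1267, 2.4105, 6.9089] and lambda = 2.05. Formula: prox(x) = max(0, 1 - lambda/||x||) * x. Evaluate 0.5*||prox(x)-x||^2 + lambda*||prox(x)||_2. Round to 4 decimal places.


Step 1: Compute ||x||.
||x|| = 7.4867
Step 2: Compute scaling factor.
scale = max(0, 1 - 2.05/7.4867) = 0.7262
Step 3: prox(x) = [0.8082, 0.8182, 1.7505, 5.0171]
||prox(x)|| = 5.4367
Step 4: Proximal objective.
0.5*||prox-x||^2 = 2.1013
lambda*||prox|| = 11.1452
Total = 13.2466


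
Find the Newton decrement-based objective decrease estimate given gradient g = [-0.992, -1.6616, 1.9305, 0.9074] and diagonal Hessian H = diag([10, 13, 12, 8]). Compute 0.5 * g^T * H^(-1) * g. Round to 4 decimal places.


Step 1: H is diagonal, so H^(-1) * g = [-0.0992, -0.1278, 0.1609, 0.1134].
Step 2: g^T H^(-1) g = sum_i g_i^2 / H_ii
  = (-0.992)^2/10 + (-1.6616)^2/13 + (1.9305)^2/12 + (0.9074)^2/8
  = 0.0984 + 0.2124 + 0.3106 + 0.1029 = 0.7243
Step 3: Objective decrease = 0.5 * g^T H^(-1) g = 0.3621


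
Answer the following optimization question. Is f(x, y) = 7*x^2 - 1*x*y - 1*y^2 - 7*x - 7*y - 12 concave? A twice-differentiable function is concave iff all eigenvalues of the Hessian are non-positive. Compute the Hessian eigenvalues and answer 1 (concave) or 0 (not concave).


The Hessian of f(x,y) = 7*x^2 - 1*x*y - 1*y^2 - 7*x - 7*y - 12 is:
H = [[14, -1], [-1, -2]]
Trace = 14 - 2 = 12
Determinant = 14*-2 - (-1)^2 = -29
Discriminant = (12)^2 - 4*-29 = 260.0
Eigenvalues: lambda_1 = -2.0623, lambda_2 = 14.0623
The function is not concave.

0


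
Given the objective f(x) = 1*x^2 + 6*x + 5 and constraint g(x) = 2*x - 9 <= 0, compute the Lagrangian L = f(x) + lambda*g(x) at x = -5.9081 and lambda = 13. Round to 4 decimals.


Step 1: Evaluate f(x).
f(-5.9081) = 1*(-5.9081)^2 + 6*(-5.9081) + 5 = 4.457
Step 2: Evaluate g(x).
g(-5.9081) = 2*-5.9081 - 9 = -20.8162
Step 3: Compute Lagrangian.
L = 4.457 + 13*-20.8162 = -266.1536


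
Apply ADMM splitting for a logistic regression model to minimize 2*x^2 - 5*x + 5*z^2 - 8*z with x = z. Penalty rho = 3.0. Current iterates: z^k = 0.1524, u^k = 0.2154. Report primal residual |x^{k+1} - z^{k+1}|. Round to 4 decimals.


ADMM iteration with rho = 3.0, z^k = 0.1524, u^k = 0.2154
Step 1: x-update.
Minimize 2*x^2 - 5*x + (3.0/2)*(x - 0.1524 + 0.2154)^2
FOC: (2*2 + 3.0)*x = 5 + 3.0*(0.1524 - 0.2154)
x^{k+1} = 0.6873
Step 2: z-update.
Minimize 5*z^2 - 8*z + (3.0/2)*(0.6873 - z + 0.2154)^2
FOC: (2*5 + 3.0)*z = 8 + 3.0*(0.6873 + 0.2154)
z^{k+1} = 0.8237
Step 3: u-update.
u^{k+1} = 0.2154 + 0.6873 - 0.8237 = 0.079
Step 4: Primal residual = |0.6873 - 0.8237| = 0.1364


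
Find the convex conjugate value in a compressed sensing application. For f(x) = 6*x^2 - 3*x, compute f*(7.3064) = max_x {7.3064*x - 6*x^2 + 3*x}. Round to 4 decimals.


f*(y) = sup_x {y*x - a*x^2 - b*x} = sup_x {(y-b)*x - a*x^2}
FOC: (y - b) - 2a*x = 0 => x* = (y - b)/(2a)
x* = (7.3064 + 3)/(2*6) = 0.8589
f*(7.3064) = (y-b)^2/(4a) = (7.3064 + 3)^2/(4*6)
= 106.2219/24 = 4.4259


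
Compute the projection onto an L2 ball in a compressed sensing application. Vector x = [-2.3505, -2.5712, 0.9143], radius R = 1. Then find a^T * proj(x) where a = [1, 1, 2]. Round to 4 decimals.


Step 1: Compute ||x|| (intermediates to 6 decimals).
||x|| = sqrt((-2.3505)^2 + (-2.5712)^2 + 0.9143^2) = 3.601647
Step 2: Project.
Since ||x|| > R, scale = R/||x|| = 1/3.601647 = 0.277651, proj(x) = scale * x
proj(x) = [-0.652619, -0.713896, 0.253856]
Step 3: Dot product.
a^T * proj(x) = 1*(-0.652619) + 1*(-0.713896) + 2*0.253856 = -0.8588


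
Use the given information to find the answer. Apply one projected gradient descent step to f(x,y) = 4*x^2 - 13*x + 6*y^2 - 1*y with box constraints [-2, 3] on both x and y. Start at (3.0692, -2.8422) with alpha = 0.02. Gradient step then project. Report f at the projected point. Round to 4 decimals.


Step 1: Compute gradient at (3.0692, -2.8422).
grad_x = 2*4*3.0692 - 13 = 11.5536
grad_y = 2*6*-2.8422 - 1 = -35.1064
Step 2: Gradient step.
x_raw = 3.0692 - 0.02*11.5536 = 2.8381
y_raw = -2.8422 - 0.02*-35.1064 = -2.1401
Step 3: Project onto [-2, 3].
x_proj = clip(2.8381) = 2.8381
y_proj = clip(-2.1401) = -2.0
Step 4: Evaluate f.
f(2.8381, -2.0) = 21.3242


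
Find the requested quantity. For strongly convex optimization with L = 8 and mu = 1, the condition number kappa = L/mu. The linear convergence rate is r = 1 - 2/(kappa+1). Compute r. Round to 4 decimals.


Step 1: Compute the condition number.
kappa = L/mu = 8/1 = 8.0
Step 2: Compute the convergence rate.
r = 1 - 2/(kappa + 1) = 1 - 2*mu/(L + mu) = (L - mu)/(L + mu) = 7/9 = 0.7778


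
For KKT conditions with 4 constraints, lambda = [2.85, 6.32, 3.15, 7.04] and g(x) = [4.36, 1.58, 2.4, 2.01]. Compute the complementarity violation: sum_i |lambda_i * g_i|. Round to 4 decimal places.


KKT complementary slackness check:
lambda_1 * g_1 = 2.85 * 4.36 = 12.426
lambda_2 * g_2 = 6.32 * 1.58 = 9.9856
lambda_3 * g_3 = 3.15 * 2.4 = 7.56
lambda_4 * g_4 = 7.04 * 2.01 = 14.1504
Total violation = 12.426 + 9.9856 + 7.56 + 14.1504 = 44.122


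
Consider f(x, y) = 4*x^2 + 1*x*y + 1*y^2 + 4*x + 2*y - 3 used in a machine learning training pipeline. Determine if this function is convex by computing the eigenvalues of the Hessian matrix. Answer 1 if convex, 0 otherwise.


The Hessian of f(x,y) = 4*x^2 + 1*x*y + 1*y^2 + 4*x + 2*y - 3 is:
H = [[8, 1], [1, 2]]
Trace = 8 + 2 = 10
Determinant = 8*2 - (1)^2 = 15
Discriminant = (10)^2 - 4*15 = 40.0
Eigenvalues: lambda_1 = 1.8377, lambda_2 = 8.1623
The function is convex.

1


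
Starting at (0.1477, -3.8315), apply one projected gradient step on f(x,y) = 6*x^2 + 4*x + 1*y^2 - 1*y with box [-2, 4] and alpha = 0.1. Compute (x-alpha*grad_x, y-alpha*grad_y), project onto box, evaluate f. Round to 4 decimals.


Step 1: Compute gradient at (0.1477, -3.8315).
grad_x = 2*6*0.1477 + 4 = 5.7724
grad_y = 2*1*-3.8315 - 1 = -8.663
Step 2: Gradient step.
x_raw = 0.1477 - 0.1*5.7724 = -0.4295
y_raw = -3.8315 - 0.1*-8.663 = -2.9652
Step 3: Project onto [-2, 4].
x_proj = clip(-0.4295) = -0.4295
y_proj = clip(-2.9652) = -2.0
Step 4: Evaluate f.
f(-0.4295, -2.0) = 5.3889


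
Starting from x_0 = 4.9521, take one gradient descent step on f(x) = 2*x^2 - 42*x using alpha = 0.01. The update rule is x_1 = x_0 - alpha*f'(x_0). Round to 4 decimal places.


We compute the gradient at x_0 and apply the update.
f'(x) = 4*x - 42
f'(4.9521) = 4*4.9521 - 42 = -22.1916
x_1 = 4.9521 - 0.01*-22.1916 = 5.174


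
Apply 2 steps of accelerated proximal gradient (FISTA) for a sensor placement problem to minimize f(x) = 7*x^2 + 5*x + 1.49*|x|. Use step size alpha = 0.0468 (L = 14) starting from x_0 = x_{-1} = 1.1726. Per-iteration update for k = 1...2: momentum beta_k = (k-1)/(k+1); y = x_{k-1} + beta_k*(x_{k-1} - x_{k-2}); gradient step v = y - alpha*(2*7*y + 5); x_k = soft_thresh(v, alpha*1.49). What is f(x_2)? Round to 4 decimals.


FISTA on f(x) = 7*x^2 + 5*x + 1.49*|x|
L = 14, alpha = 0.0468
Iteration 1: beta = 0.0, y = 1.1726 + 0.0*(1.1726 - 1.1726) = 1.1726
  grad(y) = 21.4164, v = y - alpha*grad = 0.1703
  prox(v) = soft_thresh(0.1703, 0.0697) = 0.1006
Iteration 2: beta = 0.3333, y = 0.1006 + 0.3333*(0.1006 - 1.1726) = -0.2568
  grad(y) = 1.4054, v = y - alpha*grad = -0.3225
  prox(v) = soft_thresh(-0.3225, 0.0697) = -0.2528
f(x_2) = 7*(-0.2528)^2 + 5*(-0.2528) + 1.49*|-0.2528| = -0.44


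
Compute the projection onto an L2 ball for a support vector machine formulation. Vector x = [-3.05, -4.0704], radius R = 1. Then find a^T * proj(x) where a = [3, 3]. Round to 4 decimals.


Step 1: Compute ||x|| (intermediates to 6 decimals).
||x|| = sqrt((-3.05)^2 + (-4.0704)^2) = 5.08632
Step 2: Project.
Since ||x|| > R, scale = R/||x|| = 1/5.08632 = 0.196606, proj(x) = scale * x
proj(x) = [-0.599648, -0.800265]
Step 3: Dot product.
a^T * proj(x) = 3*(-0.599648) + 3*(-0.800265) = -4.1997


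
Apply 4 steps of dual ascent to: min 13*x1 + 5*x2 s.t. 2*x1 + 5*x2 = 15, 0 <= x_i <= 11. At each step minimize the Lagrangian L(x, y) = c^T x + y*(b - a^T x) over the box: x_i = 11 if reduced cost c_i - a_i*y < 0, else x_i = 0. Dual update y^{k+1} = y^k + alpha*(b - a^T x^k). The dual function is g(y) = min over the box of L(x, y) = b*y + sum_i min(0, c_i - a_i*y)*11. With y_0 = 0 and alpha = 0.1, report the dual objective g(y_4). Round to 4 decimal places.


Dual ascent for LP: min 13*x1 + 5*x2, 2*x1 + 5*x2 = 15, 0 <= x_i <= 11
Step 1: y^k = 0.0, reduced costs: (13.0, 5.0)
  x^k = (0.0, 0.0), subgradient = b - a^T x = 15.0
  y^{k+1} = 0.0 + 0.1*15.0 = 1.5
Step 2: y^k = 1.5, reduced costs: (10.0, -2.5)
  x^k = (0.0, 11.0), subgradient = b - a^T x = -40.0
  y^{k+1} = 1.5 + 0.1*-40.0 = -2.5
Step 3: y^k = -2.5, reduced costs: (18.0, 17.5)
  x^k = (0.0, 0.0), subgradient = b - a^T x = 15.0
  y^{k+1} = -2.5 + 0.1*15.0 = -1.0
Step 4: y^k = -1.0, reduced costs: (15.0, 10.0)
  x^k = (0.0, 0.0), subgradient = b - a^T x = 15.0
  y^{k+1} = -1.0 + 0.1*15.0 = 0.5
Dual objective at y_4 = 0.5: reduced costs (12.0, 2.5), box minimizer x = (0.0, 0.0)
g(y_4) = b*y + (c1 - a1*y)*x1 + (c2 - a2*y)*x2 = 15*0.5 + 12.0*0.0 + 2.5*0.0 = 7.5 + 0.0 + 0.0 = 7.5


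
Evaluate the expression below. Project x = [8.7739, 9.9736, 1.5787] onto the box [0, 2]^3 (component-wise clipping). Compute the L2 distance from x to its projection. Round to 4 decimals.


Project each component onto [0, 2].
clip(8.7739) = 2.0, clip(9.9736) = 2.0, clip(1.5787) = 1.5787
Projection = [2.0, 2.0, 1.5787]
Squared diffs: [45.8857, 63.5783, 0.0]
Distance = sqrt(109.464) = 10.4625


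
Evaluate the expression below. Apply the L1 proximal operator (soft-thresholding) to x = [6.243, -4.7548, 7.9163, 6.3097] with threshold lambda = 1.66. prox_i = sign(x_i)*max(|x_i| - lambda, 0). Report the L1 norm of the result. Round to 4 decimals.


Soft-thresholding with lambda = 1.66:
prox(6.243) = sign(6.243)*max(|6.243| - 1.66, 0) = 4.583
prox(-4.7548) = sign(-4.7548)*max(|-4.7548| - 1.66, 0) = -3.0948
prox(7.9163) = sign(7.9163)*max(|7.9163| - 1.66, 0) = 6.2563
prox(6.3097) = sign(6.3097)*max(|6.3097| - 1.66, 0) = 4.6497
prox(x) = [4.583, -3.0948, 6.2563, 4.6497]
||prox(x)||_1 = 4.583 + 3.0948 + 6.2563 + 4.6497 = 18.5838


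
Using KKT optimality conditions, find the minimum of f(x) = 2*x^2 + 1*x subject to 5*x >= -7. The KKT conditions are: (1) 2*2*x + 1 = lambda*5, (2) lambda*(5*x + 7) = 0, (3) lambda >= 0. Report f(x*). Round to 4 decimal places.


Step 1: Try lambda = 0 (constraint inactive).
Stationarity: 2*2*x + 1 = 0
x* = -1/(2*2) = -0.25
Check constraint: 5*-0.25 = -1.25 >= -7 -- satisfied.
Step 2: Compute optimal value.
f(x*) = 2*(-0.25)^2 + 1*(-0.25) = -0.125


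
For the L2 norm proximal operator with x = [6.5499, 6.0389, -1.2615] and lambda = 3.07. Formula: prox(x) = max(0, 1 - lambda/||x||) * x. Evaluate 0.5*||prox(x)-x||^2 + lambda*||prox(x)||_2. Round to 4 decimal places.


Step 1: Compute ||x||.
||x|| = 8.9978
Step 2: Compute scaling factor.
scale = max(0, 1 - 3.07/8.9978) = 0.6588
Step 3: prox(x) = [4.3151, 3.9785, -0.8311]
||prox(x)|| = 5.9278
Step 4: Proximal objective.
0.5*||prox-x||^2 = 4.7125
lambda*||prox|| = 18.1983
Total = 22.9109


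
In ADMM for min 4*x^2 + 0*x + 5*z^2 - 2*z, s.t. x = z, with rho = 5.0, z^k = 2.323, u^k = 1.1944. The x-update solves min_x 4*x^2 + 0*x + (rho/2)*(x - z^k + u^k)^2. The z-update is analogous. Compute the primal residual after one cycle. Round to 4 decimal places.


ADMM iteration with rho = 5.0, z^k = 2.323, u^k = 1.1944
Step 1: x-update.
Minimize 4*x^2 + 0*x + (5.0/2)*(x - 2.323 + 1.1944)^2
FOC: (2*4 + 5.0)*x = 0 + 5.0*(2.323 - 1.1944)
x^{k+1} = 0.4341
Step 2: z-update.
Minimize 5*z^2 - 2*z + (5.0/2)*(0.4341 - z + 1.1944)^2
FOC: (2*5 + 5.0)*z = 2 + 5.0*(0.4341 + 1.1944)
z^{k+1} = 0.6762
Step 3: u-update.
u^{k+1} = 1.1944 + 0.4341 - 0.6762 = 0.9523
Step 4: Primal residual = |0.4341 - 0.6762| = 0.2421


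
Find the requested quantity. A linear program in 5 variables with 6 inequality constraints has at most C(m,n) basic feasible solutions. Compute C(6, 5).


Each vertex corresponds to some choice of n active constraints out of m, so the number of vertices is at most C(m, n) = m! / (n!(m-n)!).
m = 6, n = 5
Numerator: 6 * 5 * 4 * 3 * 2
Denominator: 5! = 120
C(6, 5) = 6


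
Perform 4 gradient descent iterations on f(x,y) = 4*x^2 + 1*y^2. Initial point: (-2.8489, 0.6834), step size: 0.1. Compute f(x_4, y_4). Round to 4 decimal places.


Gradient descent on f(x,y) = 4*x^2 + 1*y^2.
Starting point: (-2.8489, 0.6834), alpha = 0.1
Step 1: grad_x = 2*4*-2.8489 = -22.7912, grad_y = 2*1*0.6834 = 1.3668
  x_1 = -2.8489 - 0.1*-22.7912 = -0.5698
  y_1 = 0.6834 - 0.1*1.3668 = 0.5467
Step 2: grad_x = 2*4*-0.5698 = -4.5582, grad_y = 2*1*0.5467 = 1.0934
  x_2 = -0.5698 - 0.1*-4.5582 = -0.114
  y_2 = 0.5467 - 0.1*1.0934 = 0.4374
Step 3: grad_x = 2*4*-0.114 = -0.9116, grad_y = 2*1*0.4374 = 0.8748
  x_3 = -0.114 - 0.1*-0.9116 = -0.0228
  y_3 = 0.4374 - 0.1*0.8748 = 0.3499
Step 4: grad_x = 2*4*-0.0228 = -0.1823, grad_y = 2*1*0.3499 = 0.6998
  x_4 = -0.0228 - 0.1*-0.1823 = -0.0046
  y_4 = 0.3499 - 0.1*0.6998 = 0.2799
f(-0.0046, 0.2799) = 4*(-0.0046)^2 + 1*0.2799^2 = 0.0784


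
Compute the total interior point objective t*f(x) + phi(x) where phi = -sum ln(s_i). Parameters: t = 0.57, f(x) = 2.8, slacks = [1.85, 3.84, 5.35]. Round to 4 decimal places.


Step 1: Compute log-barrier.
ln values: [0.6152, 1.3455, 1.6771]
phi = -(0.6152 + 1.3455 + 1.6771) = -3.6378
Step 2: Compute augmented objective.
t*f(x) = 0.57*2.8 = 1.596
Total = 1.596 - 3.6378 = -2.0418


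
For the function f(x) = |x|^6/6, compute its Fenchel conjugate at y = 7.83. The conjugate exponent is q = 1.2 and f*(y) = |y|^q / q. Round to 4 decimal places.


The conjugate exponent q satisfies 1/p + 1/q = 1.
p = 6, so q = 6/(6 - 1) = 1.2
|y|^q = 7.83^1.2 = 11.8172
f*(7.83) = 11.8172 / 1.2 = 9.8477


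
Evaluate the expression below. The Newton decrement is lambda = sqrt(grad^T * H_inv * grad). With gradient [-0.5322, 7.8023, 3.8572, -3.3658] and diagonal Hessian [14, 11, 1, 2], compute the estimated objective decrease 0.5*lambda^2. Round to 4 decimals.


Step 1: H is diagonal, so H^(-1) * g = [-0.038, 0.7093, 3.8572, -1.6829].
Step 2: g^T H^(-1) g = sum_i g_i^2 / H_ii
  = (-0.5322)^2/14 + (7.8023)^2/11 + (3.8572)^2/1 + (-3.3658)^2/2
  = 0.0202 + 5.5342 + 14.878 + 5.6643 = 26.0967
Step 3: Objective decrease = 0.5 * g^T H^(-1) g = 13.0483


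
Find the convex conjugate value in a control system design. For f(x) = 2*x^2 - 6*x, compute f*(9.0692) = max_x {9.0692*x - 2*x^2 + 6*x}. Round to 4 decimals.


f*(y) = sup_x {y*x - a*x^2 - b*x} = sup_x {(y-b)*x - a*x^2}
FOC: (y - b) - 2a*x = 0 => x* = (y - b)/(2a)
x* = (9.0692 + 6)/(2*2) = 3.7673
f*(9.0692) = (y-b)^2/(4a) = (9.0692 + 6)^2/(4*2)
= 227.0808/8 = 28.3851


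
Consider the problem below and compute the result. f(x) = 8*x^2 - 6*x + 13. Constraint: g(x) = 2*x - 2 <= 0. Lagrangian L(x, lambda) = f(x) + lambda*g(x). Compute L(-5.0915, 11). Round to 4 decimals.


Step 1: Evaluate f(x).
f(-5.0915) = 8*(-5.0915)^2 - 6*(-5.0915) + 13 = 250.936
Step 2: Evaluate g(x).
g(-5.0915) = 2*-5.0915 - 2 = -12.183
Step 3: Compute Lagrangian.
L = 250.936 + 11*-12.183 = 116.923


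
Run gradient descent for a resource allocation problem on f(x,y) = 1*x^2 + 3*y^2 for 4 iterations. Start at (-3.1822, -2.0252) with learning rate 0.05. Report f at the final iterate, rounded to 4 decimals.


Gradient descent on f(x,y) = 1*x^2 + 3*y^2.
Starting point: (-3.1822, -2.0252), alpha = 0.05
Step 1: grad_x = 2*1*-3.1822 = -6.3644, grad_y = 2*3*-2.0252 = -12.1512
  x_1 = -3.1822 - 0.05*-6.3644 = -2.864
  y_1 = -2.0252 - 0.05*-12.1512 = -1.4176
Step 2: grad_x = 2*1*-2.864 = -5.728, grad_y = 2*3*-1.4176 = -8.5058
  x_2 = -2.864 - 0.05*-5.728 = -2.5776
  y_2 = -1.4176 - 0.05*-8.5058 = -0.9923
Step 3: grad_x = 2*1*-2.5776 = -5.1552, grad_y = 2*3*-0.9923 = -5.9541
  x_3 = -2.5776 - 0.05*-5.1552 = -2.3198
  y_3 = -0.9923 - 0.05*-5.9541 = -0.6946
Step 4: grad_x = 2*1*-2.3198 = -4.6396, grad_y = 2*3*-0.6946 = -4.1679
  x_4 = -2.3198 - 0.05*-4.6396 = -2.0878
  y_4 = -0.6946 - 0.05*-4.1679 = -0.4863
f(-2.0878, -0.4863) = 1*(-2.0878)^2 + 3*(-0.4863)^2 = 5.0684


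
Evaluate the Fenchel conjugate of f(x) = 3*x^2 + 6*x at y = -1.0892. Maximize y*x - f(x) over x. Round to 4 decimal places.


f*(y) = sup_x {y*x - a*x^2 - b*x} = sup_x {(y-b)*x - a*x^2}
FOC: (y - b) - 2a*x = 0 => x* = (y - b)/(2a)
x* = (-1.0892 - 6)/(2*3) = -1.1815
f*(-1.0892) = (y-b)^2/(4a) = (-1.0892 - 6)^2/(4*3)
= 50.2568/12 = 4.1881


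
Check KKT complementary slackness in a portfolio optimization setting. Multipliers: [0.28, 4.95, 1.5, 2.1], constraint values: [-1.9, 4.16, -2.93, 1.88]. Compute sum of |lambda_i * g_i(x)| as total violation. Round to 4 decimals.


KKT complementary slackness check:
lambda_1 * g_1 = 0.28 * -1.9 = -0.532
lambda_2 * g_2 = 4.95 * 4.16 = 20.592
lambda_3 * g_3 = 1.5 * -2.93 = -4.395
lambda_4 * g_4 = 2.1 * 1.88 = 3.948
Total violation = 0.532 + 20.592 + 4.395 + 3.948 = 29.467


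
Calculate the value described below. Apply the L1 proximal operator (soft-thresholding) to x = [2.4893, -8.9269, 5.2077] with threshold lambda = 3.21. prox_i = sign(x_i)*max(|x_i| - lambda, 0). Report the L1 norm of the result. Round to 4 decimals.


Soft-thresholding with lambda = 3.21:
prox(2.4893) = sign(2.4893)*max(|2.4893| - 3.21, 0) = 0.0
prox(-8.9269) = sign(-8.9269)*max(|-8.9269| - 3.21, 0) = -5.7169
prox(5.2077) = sign(5.2077)*max(|5.2077| - 3.21, 0) = 1.9977
prox(x) = [0.0, -5.7169, 1.9977]
||prox(x)||_1 = 0.0 + 5.7169 + 1.9977 = 7.7146
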